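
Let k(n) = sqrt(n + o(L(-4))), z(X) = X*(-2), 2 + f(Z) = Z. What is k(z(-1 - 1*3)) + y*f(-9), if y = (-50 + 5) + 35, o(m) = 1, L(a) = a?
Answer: 113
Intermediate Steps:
f(Z) = -2 + Z
z(X) = -2*X
k(n) = sqrt(1 + n) (k(n) = sqrt(n + 1) = sqrt(1 + n))
y = -10 (y = -45 + 35 = -10)
k(z(-1 - 1*3)) + y*f(-9) = sqrt(1 - 2*(-1 - 1*3)) - 10*(-2 - 9) = sqrt(1 - 2*(-1 - 3)) - 10*(-11) = sqrt(1 - 2*(-4)) + 110 = sqrt(1 + 8) + 110 = sqrt(9) + 110 = 3 + 110 = 113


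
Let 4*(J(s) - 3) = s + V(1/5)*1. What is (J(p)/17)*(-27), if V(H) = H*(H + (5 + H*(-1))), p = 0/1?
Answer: -351/68 ≈ -5.1618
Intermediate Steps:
p = 0 (p = 0*1 = 0)
V(H) = 5*H (V(H) = H*(H + (5 - H)) = H*5 = 5*H)
J(s) = 13/4 + s/4 (J(s) = 3 + (s + (5/5)*1)/4 = 3 + (s + (5*(1/5))*1)/4 = 3 + (s + 1*1)/4 = 3 + (s + 1)/4 = 3 + (1 + s)/4 = 3 + (1/4 + s/4) = 13/4 + s/4)
(J(p)/17)*(-27) = ((13/4 + (1/4)*0)/17)*(-27) = ((13/4 + 0)*(1/17))*(-27) = ((13/4)*(1/17))*(-27) = (13/68)*(-27) = -351/68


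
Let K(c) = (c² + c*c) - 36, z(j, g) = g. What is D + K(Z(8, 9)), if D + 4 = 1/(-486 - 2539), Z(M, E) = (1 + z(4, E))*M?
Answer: 38598999/3025 ≈ 12760.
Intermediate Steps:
Z(M, E) = M*(1 + E) (Z(M, E) = (1 + E)*M = M*(1 + E))
K(c) = -36 + 2*c² (K(c) = (c² + c²) - 36 = 2*c² - 36 = -36 + 2*c²)
D = -12101/3025 (D = -4 + 1/(-486 - 2539) = -4 + 1/(-3025) = -4 - 1/3025 = -12101/3025 ≈ -4.0003)
D + K(Z(8, 9)) = -12101/3025 + (-36 + 2*(8*(1 + 9))²) = -12101/3025 + (-36 + 2*(8*10)²) = -12101/3025 + (-36 + 2*80²) = -12101/3025 + (-36 + 2*6400) = -12101/3025 + (-36 + 12800) = -12101/3025 + 12764 = 38598999/3025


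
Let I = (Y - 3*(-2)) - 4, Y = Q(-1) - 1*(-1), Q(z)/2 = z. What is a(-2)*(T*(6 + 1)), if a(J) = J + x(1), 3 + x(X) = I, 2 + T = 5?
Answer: -84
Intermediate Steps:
Q(z) = 2*z
T = 3 (T = -2 + 5 = 3)
Y = -1 (Y = 2*(-1) - 1*(-1) = -2 + 1 = -1)
I = 1 (I = (-1 - 3*(-2)) - 4 = (-1 + 6) - 4 = 5 - 4 = 1)
x(X) = -2 (x(X) = -3 + 1 = -2)
a(J) = -2 + J (a(J) = J - 2 = -2 + J)
a(-2)*(T*(6 + 1)) = (-2 - 2)*(3*(6 + 1)) = -12*7 = -4*21 = -84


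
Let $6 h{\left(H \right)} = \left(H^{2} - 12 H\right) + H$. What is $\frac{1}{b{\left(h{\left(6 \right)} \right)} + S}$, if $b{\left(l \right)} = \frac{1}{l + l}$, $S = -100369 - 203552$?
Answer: $- \frac{10}{3039211} \approx -3.2903 \cdot 10^{-6}$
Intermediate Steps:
$S = -303921$ ($S = -100369 - 203552 = -303921$)
$h{\left(H \right)} = - \frac{11 H}{6} + \frac{H^{2}}{6}$ ($h{\left(H \right)} = \frac{\left(H^{2} - 12 H\right) + H}{6} = \frac{H^{2} - 11 H}{6} = - \frac{11 H}{6} + \frac{H^{2}}{6}$)
$b{\left(l \right)} = \frac{1}{2 l}$
$\frac{1}{b{\left(h{\left(6 \right)} \right)} + S} = \frac{1}{\frac{1}{2 \cdot \frac{1}{6} \cdot 6 \left(-11 + 6\right)} - 303921} = \frac{1}{\frac{1}{2 \cdot \frac{1}{6} \cdot 6 \left(-5\right)} - 303921} = \frac{1}{\frac{1}{2 \left(-5\right)} - 303921} = \frac{1}{\frac{1}{2} \left(- \frac{1}{5}\right) - 303921} = \frac{1}{- \frac{1}{10} - 303921} = \frac{1}{- \frac{3039211}{10}} = - \frac{10}{3039211}$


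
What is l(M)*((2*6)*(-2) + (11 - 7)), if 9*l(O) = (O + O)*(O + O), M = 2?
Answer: -320/9 ≈ -35.556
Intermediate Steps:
l(O) = 4*O²/9 (l(O) = ((O + O)*(O + O))/9 = ((2*O)*(2*O))/9 = (4*O²)/9 = 4*O²/9)
l(M)*((2*6)*(-2) + (11 - 7)) = ((4/9)*2²)*((2*6)*(-2) + (11 - 7)) = ((4/9)*4)*(12*(-2) + 4) = 16*(-24 + 4)/9 = (16/9)*(-20) = -320/9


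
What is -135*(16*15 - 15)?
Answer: -30375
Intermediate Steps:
-135*(16*15 - 15) = -135*(240 - 15) = -135*225 = -30375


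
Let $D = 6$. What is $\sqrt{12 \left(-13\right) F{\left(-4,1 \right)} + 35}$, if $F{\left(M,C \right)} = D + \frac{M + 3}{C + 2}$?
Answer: $i \sqrt{849} \approx 29.138 i$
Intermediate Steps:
$F{\left(M,C \right)} = 6 + \frac{3 + M}{2 + C}$ ($F{\left(M,C \right)} = 6 + \frac{M + 3}{C + 2} = 6 + \frac{3 + M}{2 + C}$)
$\sqrt{12 \left(-13\right) F{\left(-4,1 \right)} + 35} = \sqrt{12 \left(-13\right) \frac{15 - 4 + 6 \cdot 1}{2 + 1} + 35} = \sqrt{- 156 \frac{15 - 4 + 6}{3} + 35} = \sqrt{- 156 \cdot \frac{1}{3} \cdot 17 + 35} = \sqrt{\left(-156\right) \frac{17}{3} + 35} = \sqrt{-884 + 35} = \sqrt{-849} = i \sqrt{849}$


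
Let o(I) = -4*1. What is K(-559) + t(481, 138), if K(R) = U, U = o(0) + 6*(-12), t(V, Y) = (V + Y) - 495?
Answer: 48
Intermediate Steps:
o(I) = -4
t(V, Y) = -495 + V + Y
U = -76 (U = -4 + 6*(-12) = -4 - 72 = -76)
K(R) = -76
K(-559) + t(481, 138) = -76 + (-495 + 481 + 138) = -76 + 124 = 48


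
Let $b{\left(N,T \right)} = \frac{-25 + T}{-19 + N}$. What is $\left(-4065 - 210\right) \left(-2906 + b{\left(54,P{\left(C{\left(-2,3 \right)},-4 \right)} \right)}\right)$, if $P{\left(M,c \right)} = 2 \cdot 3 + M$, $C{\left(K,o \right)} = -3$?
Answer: $\frac{86980860}{7} \approx 1.2426 \cdot 10^{7}$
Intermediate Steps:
$P{\left(M,c \right)} = 6 + M$
$b{\left(N,T \right)} = \frac{-25 + T}{-19 + N}$
$\left(-4065 - 210\right) \left(-2906 + b{\left(54,P{\left(C{\left(-2,3 \right)},-4 \right)} \right)}\right) = \left(-4065 - 210\right) \left(-2906 + \frac{-25 + \left(6 - 3\right)}{-19 + 54}\right) = - 4275 \left(-2906 + \frac{-25 + 3}{35}\right) = - 4275 \left(-2906 + \frac{1}{35} \left(-22\right)\right) = - 4275 \left(-2906 - \frac{22}{35}\right) = \left(-4275\right) \left(- \frac{101732}{35}\right) = \frac{86980860}{7}$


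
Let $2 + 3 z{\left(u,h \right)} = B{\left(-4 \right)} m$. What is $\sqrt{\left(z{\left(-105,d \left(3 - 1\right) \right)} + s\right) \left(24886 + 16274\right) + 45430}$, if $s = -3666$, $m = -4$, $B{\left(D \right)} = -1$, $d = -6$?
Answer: $i \sqrt{150819690} \approx 12281.0 i$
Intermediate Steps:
$z{\left(u,h \right)} = \frac{2}{3}$ ($z{\left(u,h \right)} = - \frac{2}{3} + \frac{\left(-1\right) \left(-4\right)}{3} = - \frac{2}{3} + \frac{1}{3} \cdot 4 = - \frac{2}{3} + \frac{4}{3} = \frac{2}{3}$)
$\sqrt{\left(z{\left(-105,d \left(3 - 1\right) \right)} + s\right) \left(24886 + 16274\right) + 45430} = \sqrt{\left(\frac{2}{3} - 3666\right) \left(24886 + 16274\right) + 45430} = \sqrt{\left(- \frac{10996}{3}\right) 41160 + 45430} = \sqrt{-150865120 + 45430} = \sqrt{-150819690} = i \sqrt{150819690}$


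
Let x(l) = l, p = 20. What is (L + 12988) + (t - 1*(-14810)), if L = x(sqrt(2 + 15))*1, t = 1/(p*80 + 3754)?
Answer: 148830493/5354 + sqrt(17) ≈ 27802.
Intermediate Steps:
t = 1/5354 (t = 1/(20*80 + 3754) = 1/(1600 + 3754) = 1/5354 ≈ 0.00018678)
L = sqrt(17) (L = sqrt(2 + 15)*1 = sqrt(17)*1 = sqrt(17) ≈ 4.1231)
(L + 12988) + (t - 1*(-14810)) = (sqrt(17) + 12988) + (1/5354 - 1*(-14810)) = (12988 + sqrt(17)) + (1/5354 + 14810) = (12988 + sqrt(17)) + 79292741/5354 = 148830493/5354 + sqrt(17)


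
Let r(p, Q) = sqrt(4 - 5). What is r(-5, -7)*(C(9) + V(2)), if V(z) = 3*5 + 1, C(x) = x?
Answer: 25*I ≈ 25.0*I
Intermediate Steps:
r(p, Q) = I (r(p, Q) = sqrt(-1) = I)
V(z) = 16 (V(z) = 15 + 1 = 16)
r(-5, -7)*(C(9) + V(2)) = I*(9 + 16) = I*25 = 25*I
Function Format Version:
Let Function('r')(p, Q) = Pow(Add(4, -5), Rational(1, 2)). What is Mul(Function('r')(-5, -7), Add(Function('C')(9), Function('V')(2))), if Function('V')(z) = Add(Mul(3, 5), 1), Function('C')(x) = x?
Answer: Mul(25, I) ≈ Mul(25.000, I)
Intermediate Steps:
Function('r')(p, Q) = I (Function('r')(p, Q) = Pow(-1, Rational(1, 2)) = I)
Function('V')(z) = 16 (Function('V')(z) = Add(15, 1) = 16)
Mul(Function('r')(-5, -7), Add(Function('C')(9), Function('V')(2))) = Mul(I, Add(9, 16)) = Mul(I, 25) = Mul(25, I)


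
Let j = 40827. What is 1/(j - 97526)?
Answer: -1/56699 ≈ -1.7637e-5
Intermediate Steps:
1/(j - 97526) = 1/(40827 - 97526) = 1/(-56699) = -1/56699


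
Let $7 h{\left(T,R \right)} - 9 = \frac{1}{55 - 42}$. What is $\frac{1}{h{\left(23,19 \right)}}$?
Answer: $\frac{91}{118} \approx 0.77119$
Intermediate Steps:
$h{\left(T,R \right)} = \frac{118}{91}$ ($h{\left(T,R \right)} = \frac{9}{7} + \frac{1}{7 \left(55 - 42\right)} = \frac{9}{7} + \frac{1}{7 \cdot 13} = \frac{9}{7} + \frac{1}{7} \cdot \frac{1}{13} = \frac{9}{7} + \frac{1}{91} = \frac{118}{91}$)
$\frac{1}{h{\left(23,19 \right)}} = \frac{1}{\frac{118}{91}} = \frac{91}{118}$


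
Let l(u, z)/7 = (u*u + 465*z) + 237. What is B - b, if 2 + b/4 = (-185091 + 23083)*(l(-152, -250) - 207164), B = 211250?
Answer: -555704725606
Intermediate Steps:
l(u, z) = 1659 + 7*u**2 + 3255*z (l(u, z) = 7*((u*u + 465*z) + 237) = 7*((u**2 + 465*z) + 237) = 7*(237 + u**2 + 465*z) = 1659 + 7*u**2 + 3255*z)
b = 555704936856 (b = -8 + 4*((-185091 + 23083)*((1659 + 7*(-152)**2 + 3255*(-250)) - 207164)) = -8 + 4*(-162008*((1659 + 7*23104 - 813750) - 207164)) = -8 + 4*(-162008*((1659 + 161728 - 813750) - 207164)) = -8 + 4*(-162008*(-650363 - 207164)) = -8 + 4*(-162008*(-857527)) = -8 + 4*138926234216 = -8 + 555704936864 = 555704936856)
B - b = 211250 - 1*555704936856 = 211250 - 555704936856 = -555704725606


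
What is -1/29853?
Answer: -1/29853 ≈ -3.3497e-5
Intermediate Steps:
-1/29853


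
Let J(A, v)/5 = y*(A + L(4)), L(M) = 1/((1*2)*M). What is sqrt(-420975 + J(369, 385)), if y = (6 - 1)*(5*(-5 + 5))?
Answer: 15*I*sqrt(1871) ≈ 648.83*I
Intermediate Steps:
L(M) = 1/(2*M)
y = 0 (y = 5*(5*0) = 5*0 = 0)
J(A, v) = 0 (J(A, v) = 5*(0*(A + (1/2)/4)) = 5*(0*(A + (1/2)*(1/4))) = 5*(0*(A + 1/8)) = 5*(0*(1/8 + A)) = 5*0 = 0)
sqrt(-420975 + J(369, 385)) = sqrt(-420975 + 0) = sqrt(-420975) = 15*I*sqrt(1871)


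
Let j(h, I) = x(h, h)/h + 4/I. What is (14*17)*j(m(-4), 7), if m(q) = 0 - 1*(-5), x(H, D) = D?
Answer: 374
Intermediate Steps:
m(q) = 5 (m(q) = 0 + 5 = 5)
j(h, I) = 1 + 4/I (j(h, I) = h/h + 4/I = 1 + 4/I)
(14*17)*j(m(-4), 7) = (14*17)*((4 + 7)/7) = 238*((1/7)*11) = 238*(11/7) = 374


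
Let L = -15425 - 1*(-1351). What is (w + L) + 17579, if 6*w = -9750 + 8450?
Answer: 9865/3 ≈ 3288.3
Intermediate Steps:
L = -14074 (L = -15425 + 1351 = -14074)
w = -650/3 (w = (-9750 + 8450)/6 = (⅙)*(-1300) = -650/3 ≈ -216.67)
(w + L) + 17579 = (-650/3 - 14074) + 17579 = -42872/3 + 17579 = 9865/3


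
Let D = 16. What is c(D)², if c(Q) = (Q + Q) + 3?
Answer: 1225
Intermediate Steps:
c(Q) = 3 + 2*Q (c(Q) = 2*Q + 3 = 3 + 2*Q)
c(D)² = (3 + 2*16)² = (3 + 32)² = 35² = 1225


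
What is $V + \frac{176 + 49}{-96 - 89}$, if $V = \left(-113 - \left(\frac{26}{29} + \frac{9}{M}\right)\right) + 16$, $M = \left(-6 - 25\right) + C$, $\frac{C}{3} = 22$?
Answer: $- \frac{3731837}{37555} \approx -99.37$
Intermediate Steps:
$C = 66$ ($C = 3 \cdot 22 = 66$)
$M = 35$ ($M = \left(-6 - 25\right) + 66 = -31 + 66 = 35$)
$V = - \frac{99626}{1015}$ ($V = \left(-113 - \left(\frac{9}{35} + \frac{26}{29}\right)\right) + 16 = \left(-113 - \frac{1171}{1015}\right) + 16 = - \frac{115866}{1015} + 16 = - \frac{99626}{1015} \approx -98.154$)
$V + \frac{176 + 49}{-96 - 89} = - \frac{99626}{1015} + \frac{176 + 49}{-96 - 89} = - \frac{99626}{1015} + \frac{225}{-185} = - \frac{99626}{1015} + 225 \left(- \frac{1}{185}\right) = - \frac{99626}{1015} - \frac{45}{37} = - \frac{3731837}{37555}$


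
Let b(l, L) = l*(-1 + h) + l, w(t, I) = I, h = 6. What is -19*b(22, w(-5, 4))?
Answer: -2508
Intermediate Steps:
b(l, L) = 6*l (b(l, L) = l*(-1 + 6) + l = l*5 + l = 5*l + l = 6*l)
-19*b(22, w(-5, 4)) = -114*22 = -19*132 = -2508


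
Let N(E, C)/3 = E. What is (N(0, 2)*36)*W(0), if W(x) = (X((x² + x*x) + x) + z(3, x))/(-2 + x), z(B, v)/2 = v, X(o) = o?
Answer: 0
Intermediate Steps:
N(E, C) = 3*E
z(B, v) = 2*v
W(x) = (2*x² + 3*x)/(-2 + x) (W(x) = (((x² + x*x) + x) + 2*x)/(-2 + x) = (((x² + x²) + x) + 2*x)/(-2 + x) = ((2*x² + x) + 2*x)/(-2 + x) = ((x + 2*x²) + 2*x)/(-2 + x) = (2*x² + 3*x)/(-2 + x))
(N(0, 2)*36)*W(0) = ((3*0)*36)*(0*(3 + 2*0)/(-2 + 0)) = (0*36)*(0*(3 + 0)/(-2)) = 0*(0*(-½)*3) = 0*0 = 0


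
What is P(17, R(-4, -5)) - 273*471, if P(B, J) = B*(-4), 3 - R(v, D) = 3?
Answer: -128651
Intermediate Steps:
R(v, D) = 0 (R(v, D) = 3 - 1*3 = 3 - 3 = 0)
P(B, J) = -4*B
P(17, R(-4, -5)) - 273*471 = -4*17 - 273*471 = -68 - 128583 = -128651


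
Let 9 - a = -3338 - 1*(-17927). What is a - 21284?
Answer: -35864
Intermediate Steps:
a = -14580 (a = 9 - (-3338 - 1*(-17927)) = 9 - (-3338 + 17927) = 9 - 1*14589 = 9 - 14589 = -14580)
a - 21284 = -14580 - 21284 = -35864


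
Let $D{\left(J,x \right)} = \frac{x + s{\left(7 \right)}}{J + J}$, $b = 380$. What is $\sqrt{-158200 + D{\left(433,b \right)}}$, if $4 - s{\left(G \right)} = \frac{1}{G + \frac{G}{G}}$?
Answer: $\frac{i \sqrt{474570827057}}{1732} \approx 397.74 i$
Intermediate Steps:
$s{\left(G \right)} = 4 - \frac{1}{1 + G}$ ($s{\left(G \right)} = 4 - \frac{1}{G + \frac{G}{G}} = 4 - \frac{1}{G + 1} = 4 - \frac{1}{1 + G}$)
$D{\left(J,x \right)} = \frac{\frac{31}{8} + x}{2 J}$ ($D{\left(J,x \right)} = \frac{x + \frac{3 + 4 \cdot 7}{1 + 7}}{J + J} = \frac{x + \frac{3 + 28}{8}}{2 J} = \left(x + \frac{1}{8} \cdot 31\right) \frac{1}{2 J} = \left(x + \frac{31}{8}\right) \frac{1}{2 J} = \left(\frac{31}{8} + x\right) \frac{1}{2 J} = \frac{\frac{31}{8} + x}{2 J}$)
$\sqrt{-158200 + D{\left(433,b \right)}} = \sqrt{-158200 + \frac{31 + 8 \cdot 380}{16 \cdot 433}} = \sqrt{-158200 + \frac{1}{16} \cdot \frac{1}{433} \left(31 + 3040\right)} = \sqrt{-158200 + \frac{1}{16} \cdot \frac{1}{433} \cdot 3071} = \sqrt{-158200 + \frac{3071}{6928}} = \sqrt{- \frac{1096006529}{6928}} = \frac{i \sqrt{474570827057}}{1732}$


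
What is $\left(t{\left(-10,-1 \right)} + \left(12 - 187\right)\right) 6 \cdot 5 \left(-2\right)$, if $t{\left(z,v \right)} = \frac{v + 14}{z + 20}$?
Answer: $10422$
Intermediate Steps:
$t{\left(z,v \right)} = \frac{14 + v}{20 + z}$
$\left(t{\left(-10,-1 \right)} + \left(12 - 187\right)\right) 6 \cdot 5 \left(-2\right) = \left(\frac{14 - 1}{20 - 10} + \left(12 - 187\right)\right) 6 \cdot 5 \left(-2\right) = \left(\frac{1}{10} \cdot 13 - 175\right) 30 \left(-2\right) = \left(\frac{1}{10} \cdot 13 - 175\right) \left(-60\right) = \left(\frac{13}{10} - 175\right) \left(-60\right) = \left(- \frac{1737}{10}\right) \left(-60\right) = 10422$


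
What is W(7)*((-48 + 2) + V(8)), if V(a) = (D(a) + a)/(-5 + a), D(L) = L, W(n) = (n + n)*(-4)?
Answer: 6832/3 ≈ 2277.3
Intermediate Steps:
W(n) = -8*n (W(n) = (2*n)*(-4) = -8*n)
V(a) = 2*a/(-5 + a) (V(a) = (a + a)/(-5 + a) = (2*a)/(-5 + a) = 2*a/(-5 + a))
W(7)*((-48 + 2) + V(8)) = (-8*7)*((-48 + 2) + 2*8/(-5 + 8)) = -56*(-46 + 2*8/3) = -56*(-46 + 2*8*(⅓)) = -56*(-46 + 16/3) = -56*(-122/3) = 6832/3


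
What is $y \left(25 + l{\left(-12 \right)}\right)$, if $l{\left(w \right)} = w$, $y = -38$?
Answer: $-494$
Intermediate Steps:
$y \left(25 + l{\left(-12 \right)}\right) = - 38 \left(25 - 12\right) = \left(-38\right) 13 = -494$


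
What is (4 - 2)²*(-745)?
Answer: -2980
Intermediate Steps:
(4 - 2)²*(-745) = 2²*(-745) = 4*(-745) = -2980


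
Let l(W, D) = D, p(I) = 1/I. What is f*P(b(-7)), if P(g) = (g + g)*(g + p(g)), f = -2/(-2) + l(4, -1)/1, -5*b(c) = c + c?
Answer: 0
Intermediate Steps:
b(c) = -2*c/5 (b(c) = -(c + c)/5 = -2*c/5)
f = 0 (f = -2/(-2) - 1/1 = -2*(-½) - 1*1 = 1 - 1 = 0)
P(g) = 2*g*(g + 1/g) (P(g) = (g + g)*(g + 1/g) = (2*g)*(g + 1/g) = 2*g*(g + 1/g))
f*P(b(-7)) = 0*(2 + 2*(-⅖*(-7))²) = 0*(2 + 2*(14/5)²) = 0*(2 + 2*(196/25)) = 0*(2 + 392/25) = 0*(442/25) = 0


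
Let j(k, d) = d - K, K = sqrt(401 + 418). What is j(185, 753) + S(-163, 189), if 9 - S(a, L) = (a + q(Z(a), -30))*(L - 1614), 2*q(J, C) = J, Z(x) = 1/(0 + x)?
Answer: -75474663/326 - 3*sqrt(91) ≈ -2.3155e+5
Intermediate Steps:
Z(x) = 1/x
K = 3*sqrt(91) (K = sqrt(819) = 3*sqrt(91) ≈ 28.618)
q(J, C) = J/2
j(k, d) = d - 3*sqrt(91)
S(a, L) = 9 - (-1614 + L)*(a + 1/(2*a)) (S(a, L) = 9 - (a + 1/(2*a))*(L - 1614) = 9 - (a + 1/(2*a))*(-1614 + L) = 9 - (-1614 + L)*(a + 1/(2*a)))
j(185, 753) + S(-163, 189) = (753 - 3*sqrt(91)) + (807 - 1/2*189 - 163*(9 + 1614*(-163) - 1*189*(-163)))/(-163) = (753 - 3*sqrt(91)) - (807 - 189/2 - 163*(9 - 263082 + 30807))/163 = (753 - 3*sqrt(91)) - (807 - 189/2 - 163*(-232266))/163 = (753 - 3*sqrt(91)) - (807 - 189/2 + 37859358)/163 = (753 - 3*sqrt(91)) - 1/163*75720141/2 = (753 - 3*sqrt(91)) - 75720141/326 = -75474663/326 - 3*sqrt(91)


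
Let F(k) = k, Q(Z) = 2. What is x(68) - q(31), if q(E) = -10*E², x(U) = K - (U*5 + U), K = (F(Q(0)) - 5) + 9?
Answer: 9208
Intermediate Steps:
K = 6 (K = (2 - 5) + 9 = -3 + 9 = 6)
x(U) = 6 - 6*U (x(U) = 6 - (U*5 + U) = 6 - (5*U + U) = 6 - 6*U)
x(68) - q(31) = (6 - 6*68) - (-10)*31² = (6 - 408) - (-10)*961 = -402 - 1*(-9610) = -402 + 9610 = 9208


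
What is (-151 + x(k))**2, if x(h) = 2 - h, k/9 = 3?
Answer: 30976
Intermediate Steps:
k = 27 (k = 9*3 = 27)
(-151 + x(k))**2 = (-151 + (2 - 1*27))**2 = (-151 + (2 - 27))**2 = (-151 - 25)**2 = (-176)**2 = 30976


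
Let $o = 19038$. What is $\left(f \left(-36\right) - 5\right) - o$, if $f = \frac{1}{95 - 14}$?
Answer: $- \frac{171391}{9} \approx -19043.0$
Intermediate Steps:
$f = \frac{1}{81} \approx 0.012346$
$\left(f \left(-36\right) - 5\right) - o = \left(\frac{1}{81} \left(-36\right) - 5\right) - 19038 = \left(- \frac{4}{9} - 5\right) - 19038 = - \frac{49}{9} - 19038 = - \frac{171391}{9}$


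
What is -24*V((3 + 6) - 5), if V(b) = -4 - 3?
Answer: 168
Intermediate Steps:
V(b) = -7
-24*V((3 + 6) - 5) = -24*(-7) = 168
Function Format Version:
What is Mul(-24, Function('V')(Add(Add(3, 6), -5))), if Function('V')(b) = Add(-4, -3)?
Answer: 168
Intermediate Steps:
Function('V')(b) = -7
Mul(-24, Function('V')(Add(Add(3, 6), -5))) = Mul(-24, -7) = 168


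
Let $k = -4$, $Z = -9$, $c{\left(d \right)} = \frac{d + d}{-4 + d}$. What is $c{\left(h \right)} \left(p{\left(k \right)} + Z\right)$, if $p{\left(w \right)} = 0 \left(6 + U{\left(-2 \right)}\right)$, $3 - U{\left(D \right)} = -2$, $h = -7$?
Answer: $- \frac{126}{11} \approx -11.455$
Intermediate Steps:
$c{\left(d \right)} = \frac{2 d}{-4 + d}$
$U{\left(D \right)} = 5$ ($U{\left(D \right)} = 3 - -2 = 3 + 2 = 5$)
$p{\left(w \right)} = 0$ ($p{\left(w \right)} = 0 \left(6 + 5\right) = 0 \cdot 11 = 0$)
$c{\left(h \right)} \left(p{\left(k \right)} + Z\right) = 2 \left(-7\right) \frac{1}{-4 - 7} \left(0 - 9\right) = 2 \left(-7\right) \frac{1}{-11} \left(-9\right) = 2 \left(-7\right) \left(- \frac{1}{11}\right) \left(-9\right) = \frac{14}{11} \left(-9\right) = - \frac{126}{11}$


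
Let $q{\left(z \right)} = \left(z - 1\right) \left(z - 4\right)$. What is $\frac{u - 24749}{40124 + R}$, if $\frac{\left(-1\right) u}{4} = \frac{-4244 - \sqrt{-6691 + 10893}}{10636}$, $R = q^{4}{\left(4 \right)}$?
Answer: $- \frac{65803347}{106689716} + \frac{\sqrt{4202}}{106689716} \approx -0.61677$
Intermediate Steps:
$q{\left(z \right)} = \left(-1 + z\right) \left(-4 + z\right)$
$R = 0$ ($R = \left(4 + 4^{2} - 20\right)^{4} = \left(4 + 16 - 20\right)^{4} = 0^{4} = 0$)
$u = \frac{4244}{2659} + \frac{\sqrt{4202}}{2659}$ ($u = - 4 \frac{-4244 - \sqrt{-6691 + 10893}}{10636} = - 4 \left(-4244 - \sqrt{4202}\right) \frac{1}{10636} = - 4 \left(- \frac{1061}{2659} - \frac{\sqrt{4202}}{10636}\right) = \frac{4244}{2659} + \frac{\sqrt{4202}}{2659} \approx 1.6205$)
$\frac{u - 24749}{40124 + R} = \frac{\left(\frac{4244}{2659} + \frac{\sqrt{4202}}{2659}\right) - 24749}{40124 + 0} = \frac{- \frac{65803347}{2659} + \frac{\sqrt{4202}}{2659}}{40124} = \left(- \frac{65803347}{2659} + \frac{\sqrt{4202}}{2659}\right) \frac{1}{40124} = - \frac{65803347}{106689716} + \frac{\sqrt{4202}}{106689716}$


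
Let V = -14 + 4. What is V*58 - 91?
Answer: -671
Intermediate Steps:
V = -10
V*58 - 91 = -10*58 - 91 = -580 - 91 = -671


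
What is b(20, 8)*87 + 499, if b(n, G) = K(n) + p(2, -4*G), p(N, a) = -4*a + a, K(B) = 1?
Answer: 8938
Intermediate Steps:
p(N, a) = -3*a
b(n, G) = 1 + 12*G (b(n, G) = 1 - (-12)*G = 1 + 12*G)
b(20, 8)*87 + 499 = (1 + 12*8)*87 + 499 = (1 + 96)*87 + 499 = 97*87 + 499 = 8439 + 499 = 8938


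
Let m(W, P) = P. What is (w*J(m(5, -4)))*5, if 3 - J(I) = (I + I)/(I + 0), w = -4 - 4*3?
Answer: -80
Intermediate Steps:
w = -16 (w = -4 - 12 = -16)
J(I) = 1 (J(I) = 3 - (I + I)/(I + 0) = 3 - 2*I/I = 3 - 1*2 = 3 - 2 = 1)
(w*J(m(5, -4)))*5 = -16*1*5 = -16*5 = -80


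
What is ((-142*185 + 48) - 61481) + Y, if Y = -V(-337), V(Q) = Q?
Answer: -87366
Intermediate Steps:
Y = 337 (Y = -1*(-337) = 337)
((-142*185 + 48) - 61481) + Y = ((-142*185 + 48) - 61481) + 337 = ((-26270 + 48) - 61481) + 337 = (-26222 - 61481) + 337 = -87703 + 337 = -87366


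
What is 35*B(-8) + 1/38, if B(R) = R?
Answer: -10639/38 ≈ -279.97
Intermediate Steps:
35*B(-8) + 1/38 = 35*(-8) + 1/38 = -280 + 1/38 = -10639/38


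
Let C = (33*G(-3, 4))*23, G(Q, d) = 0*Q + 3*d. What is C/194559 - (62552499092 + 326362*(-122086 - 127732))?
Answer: 1230819341918508/64853 ≈ 1.8979e+10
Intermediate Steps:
G(Q, d) = 3*d (G(Q, d) = 0 + 3*d = 3*d)
C = 9108 (C = (33*(3*4))*23 = (33*12)*23 = 396*23 = 9108)
C/194559 - (62552499092 + 326362*(-122086 - 127732)) = 9108/194559 - (62552499092 + 326362*(-122086 - 127732)) = 9108*(1/194559) - 326362/(1/((-249818 - 116154) + 307820)) = 3036/64853 - 326362/(1/(-365972 + 307820)) = 3036/64853 - 326362/(1/(-58152)) = 3036/64853 - 326362/(-1/58152) = 3036/64853 - 326362*(-58152) = 3036/64853 + 18978603024 = 1230819341918508/64853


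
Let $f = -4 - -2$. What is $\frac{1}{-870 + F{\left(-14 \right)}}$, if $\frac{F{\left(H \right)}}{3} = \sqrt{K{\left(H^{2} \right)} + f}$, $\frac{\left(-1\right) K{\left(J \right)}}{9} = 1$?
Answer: $- \frac{290}{252333} - \frac{i \sqrt{11}}{252333} \approx -0.0011493 - 1.3144 \cdot 10^{-5} i$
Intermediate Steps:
$K{\left(J \right)} = -9$ ($K{\left(J \right)} = \left(-9\right) 1 = -9$)
$f = -2$ ($f = -4 + 2 = -2$)
$F{\left(H \right)} = 3 i \sqrt{11}$ ($F{\left(H \right)} = 3 \sqrt{-9 - 2} = 3 \sqrt{-11} = 3 i \sqrt{11}$)
$\frac{1}{-870 + F{\left(-14 \right)}} = \frac{1}{-870 + 3 i \sqrt{11}}$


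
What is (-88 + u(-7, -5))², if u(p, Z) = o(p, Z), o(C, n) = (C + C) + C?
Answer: 11881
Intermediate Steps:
o(C, n) = 3*C (o(C, n) = 2*C + C = 3*C)
u(p, Z) = 3*p
(-88 + u(-7, -5))² = (-88 + 3*(-7))² = (-88 - 21)² = (-109)² = 11881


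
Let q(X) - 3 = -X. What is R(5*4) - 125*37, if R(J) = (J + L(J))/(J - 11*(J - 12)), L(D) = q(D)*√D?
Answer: -78630/17 + √5/2 ≈ -4624.2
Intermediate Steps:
q(X) = 3 - X
L(D) = √D*(3 - D) (L(D) = (3 - D)*√D = √D*(3 - D))
R(J) = (J + √J*(3 - J))/(132 - 10*J) (R(J) = (J + √J*(3 - J))/(J - 11*(J - 12)) = (J + √J*(3 - J))/(J - 11*(-12 + J)) = (J + √J*(3 - J))/(J + (132 - 11*J)) = (J + √J*(3 - J))/(132 - 10*J))
R(5*4) - 125*37 = (-5*4 + √(5*4)*(-3 + 5*4))/(2*(-66 + 5*(5*4))) - 125*37 = (-1*20 + √20*(-3 + 20))/(2*(-66 + 5*20)) - 4625 = (-20 + (2*√5)*17)/(2*(-66 + 100)) - 4625 = (½)*(-20 + 34*√5)/34 - 4625 = (½)*(1/34)*(-20 + 34*√5) - 4625 = (-5/17 + √5/2) - 4625 = -78630/17 + √5/2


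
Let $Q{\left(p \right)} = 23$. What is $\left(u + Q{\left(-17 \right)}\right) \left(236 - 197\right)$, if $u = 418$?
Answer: $17199$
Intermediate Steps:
$\left(u + Q{\left(-17 \right)}\right) \left(236 - 197\right) = \left(418 + 23\right) \left(236 - 197\right) = 441 \cdot 39 = 17199$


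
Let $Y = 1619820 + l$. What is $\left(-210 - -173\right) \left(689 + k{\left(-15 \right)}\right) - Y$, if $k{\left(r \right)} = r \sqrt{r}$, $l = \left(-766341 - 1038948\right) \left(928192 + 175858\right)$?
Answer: $1993127675137 + 555 i \sqrt{15} \approx 1.9931 \cdot 10^{12} + 2149.5 i$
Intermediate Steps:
$l = -1993129320450$ ($l = \left(-1805289\right) 1104050 = -1993129320450$)
$k{\left(r \right)} = r^{\frac{3}{2}}$
$Y = -1993127700630$ ($Y = 1619820 - 1993129320450 = -1993127700630$)
$\left(-210 - -173\right) \left(689 + k{\left(-15 \right)}\right) - Y = \left(-210 - -173\right) \left(689 + \left(-15\right)^{\frac{3}{2}}\right) - -1993127700630 = \left(-210 + 173\right) \left(689 - 15 i \sqrt{15}\right) + 1993127700630 = - 37 \left(689 - 15 i \sqrt{15}\right) + 1993127700630 = \left(-25493 + 555 i \sqrt{15}\right) + 1993127700630 = 1993127675137 + 555 i \sqrt{15}$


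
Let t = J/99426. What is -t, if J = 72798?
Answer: -12133/16571 ≈ -0.73218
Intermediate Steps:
t = 12133/16571 (t = 72798/99426 = 72798*(1/99426) = 12133/16571 ≈ 0.73218)
-t = -1*12133/16571 = -12133/16571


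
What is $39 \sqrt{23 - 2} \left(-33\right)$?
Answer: $- 1287 \sqrt{21} \approx -5897.8$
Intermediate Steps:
$39 \sqrt{23 - 2} \left(-33\right) = 39 \sqrt{21} \left(-33\right) = - 1287 \sqrt{21}$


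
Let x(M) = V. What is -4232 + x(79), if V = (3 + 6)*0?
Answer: -4232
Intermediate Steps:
V = 0 (V = 9*0 = 0)
x(M) = 0
-4232 + x(79) = -4232 + 0 = -4232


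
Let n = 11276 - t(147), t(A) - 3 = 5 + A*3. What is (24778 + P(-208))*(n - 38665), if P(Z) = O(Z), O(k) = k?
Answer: -683979660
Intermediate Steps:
t(A) = 8 + 3*A (t(A) = 3 + (5 + A*3) = 3 + (5 + 3*A) = 8 + 3*A)
n = 10827 (n = 11276 - (8 + 3*147) = 11276 - (8 + 441) = 11276 - 1*449 = 11276 - 449 = 10827)
P(Z) = Z
(24778 + P(-208))*(n - 38665) = (24778 - 208)*(10827 - 38665) = 24570*(-27838) = -683979660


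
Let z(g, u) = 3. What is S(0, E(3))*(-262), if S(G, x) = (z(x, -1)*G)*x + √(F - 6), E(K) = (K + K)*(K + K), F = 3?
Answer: -262*I*√3 ≈ -453.8*I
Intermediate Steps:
E(K) = 4*K² (E(K) = (2*K)*(2*K) = 4*K²)
S(G, x) = I*√3 + 3*G*x (S(G, x) = (3*G)*x + √(3 - 6) = 3*G*x + √(-3) = 3*G*x + I*√3 = I*√3 + 3*G*x)
S(0, E(3))*(-262) = (I*√3 + 3*0*(4*3²))*(-262) = (I*√3 + 3*0*(4*9))*(-262) = (I*√3 + 3*0*36)*(-262) = (I*√3 + 0)*(-262) = (I*√3)*(-262) = -262*I*√3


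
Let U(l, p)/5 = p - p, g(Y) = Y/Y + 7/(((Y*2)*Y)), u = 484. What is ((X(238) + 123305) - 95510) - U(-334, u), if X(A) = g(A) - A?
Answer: 445998673/16184 ≈ 27558.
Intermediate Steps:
g(Y) = 1 + 7/(2*Y**2) (g(Y) = 1 + 7/(((2*Y)*Y)) = 1 + 7/((2*Y**2)) = 1 + 7*(1/(2*Y**2)) = 1 + 7/(2*Y**2))
U(l, p) = 0 (U(l, p) = 5*(p - p) = 5*0 = 0)
X(A) = 1 - A + 7/(2*A**2) (X(A) = (1 + 7/(2*A**2)) - A = 1 - A + 7/(2*A**2))
((X(238) + 123305) - 95510) - U(-334, u) = (((1 - 1*238 + (7/2)/238**2) + 123305) - 95510) - 1*0 = (((1 - 238 + (7/2)*(1/56644)) + 123305) - 95510) + 0 = (((1 - 238 + 1/16184) + 123305) - 95510) + 0 = ((-3835607/16184 + 123305) - 95510) + 0 = (1991732513/16184 - 95510) + 0 = 445998673/16184 + 0 = 445998673/16184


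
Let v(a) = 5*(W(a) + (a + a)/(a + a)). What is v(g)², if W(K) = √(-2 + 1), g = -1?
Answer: 50*I ≈ 50.0*I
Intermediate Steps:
W(K) = I (W(K) = √(-1) = I)
v(a) = 5 + 5*I (v(a) = 5*(I + (a + a)/(a + a)) = 5*(I + (2*a)/((2*a))) = 5*(I + (2*a)*(1/(2*a))) = 5*(I + 1) = 5*(1 + I) = 5 + 5*I)
v(g)² = (5 + 5*I)²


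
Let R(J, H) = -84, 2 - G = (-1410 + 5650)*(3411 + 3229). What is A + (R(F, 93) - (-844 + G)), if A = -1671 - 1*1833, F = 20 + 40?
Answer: 28150854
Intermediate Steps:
F = 60
G = -28153598 (G = 2 - (-1410 + 5650)*(3411 + 3229) = 2 - 4240*6640 = 2 - 1*28153600 = 2 - 28153600 = -28153598)
A = -3504 (A = -1671 - 1833 = -3504)
A + (R(F, 93) - (-844 + G)) = -3504 + (-84 - (-844 - 28153598)) = -3504 + (-84 - 1*(-28154442)) = -3504 + (-84 + 28154442) = -3504 + 28154358 = 28150854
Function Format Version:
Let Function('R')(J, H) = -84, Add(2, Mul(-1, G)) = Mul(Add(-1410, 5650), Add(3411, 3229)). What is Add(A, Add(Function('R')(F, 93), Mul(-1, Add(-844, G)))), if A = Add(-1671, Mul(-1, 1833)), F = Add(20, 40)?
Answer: 28150854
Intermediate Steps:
F = 60
G = -28153598 (G = Add(2, Mul(-1, Mul(Add(-1410, 5650), Add(3411, 3229)))) = Add(2, Mul(-1, Mul(4240, 6640))) = Add(2, Mul(-1, 28153600)) = Add(2, -28153600) = -28153598)
A = -3504 (A = Add(-1671, -1833) = -3504)
Add(A, Add(Function('R')(F, 93), Mul(-1, Add(-844, G)))) = Add(-3504, Add(-84, Mul(-1, Add(-844, -28153598)))) = Add(-3504, Add(-84, Mul(-1, -28154442))) = Add(-3504, Add(-84, 28154442)) = Add(-3504, 28154358) = 28150854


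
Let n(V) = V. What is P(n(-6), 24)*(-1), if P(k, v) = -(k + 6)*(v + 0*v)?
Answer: 0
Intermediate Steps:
P(k, v) = -v*(6 + k) (P(k, v) = -(6 + k)*(v + 0) = -(6 + k)*v = -v*(6 + k))
P(n(-6), 24)*(-1) = -1*24*(6 - 6)*(-1) = -1*24*0*(-1) = 0*(-1) = 0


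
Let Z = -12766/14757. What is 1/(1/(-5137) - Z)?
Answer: 75806709/65564185 ≈ 1.1562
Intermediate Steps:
Z = -12766/14757 (Z = -12766*1/14757 = -12766/14757 ≈ -0.86508)
1/(1/(-5137) - Z) = 1/(1/(-5137) - 1*(-12766/14757)) = 1/(-1/5137 + 12766/14757) = 1/(65564185/75806709) = 75806709/65564185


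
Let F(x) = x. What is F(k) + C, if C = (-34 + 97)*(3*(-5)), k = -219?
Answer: -1164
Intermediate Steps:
C = -945 (C = 63*(-15) = -945)
F(k) + C = -219 - 945 = -1164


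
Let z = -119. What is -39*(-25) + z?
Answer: 856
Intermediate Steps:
-39*(-25) + z = -39*(-25) - 119 = 975 - 119 = 856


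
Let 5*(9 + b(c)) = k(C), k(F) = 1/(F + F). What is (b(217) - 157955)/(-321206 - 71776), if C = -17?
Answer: 26853881/66806940 ≈ 0.40196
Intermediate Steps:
k(F) = 1/(2*F)
b(c) = -1531/170 (b(c) = -9 + ((½)/(-17))/5 = -9 + ((½)*(-1/17))/5 = -9 + (⅕)*(-1/34) = -9 - 1/170 = -1531/170)
(b(217) - 157955)/(-321206 - 71776) = (-1531/170 - 157955)/(-321206 - 71776) = -26853881/170/(-392982) = -26853881/170*(-1/392982) = 26853881/66806940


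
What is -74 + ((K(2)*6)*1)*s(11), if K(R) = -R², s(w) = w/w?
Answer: -98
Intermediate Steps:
s(w) = 1
-74 + ((K(2)*6)*1)*s(11) = -74 + ((-1*2²*6)*1)*1 = -74 + ((-1*4*6)*1)*1 = -74 + (-4*6*1)*1 = -74 - 24*1*1 = -74 - 24*1 = -74 - 24 = -98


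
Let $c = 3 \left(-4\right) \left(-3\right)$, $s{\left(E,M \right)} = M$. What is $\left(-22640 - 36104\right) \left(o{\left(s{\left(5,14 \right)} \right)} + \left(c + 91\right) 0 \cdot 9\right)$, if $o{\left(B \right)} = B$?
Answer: $-822416$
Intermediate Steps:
$c = 36$ ($c = \left(-12\right) \left(-3\right) = 36$)
$\left(-22640 - 36104\right) \left(o{\left(s{\left(5,14 \right)} \right)} + \left(c + 91\right) 0 \cdot 9\right) = \left(-22640 - 36104\right) \left(14 + \left(36 + 91\right) 0 \cdot 9\right) = - 58744 \left(14 + 127 \cdot 0\right) = - 58744 \left(14 + 0\right) = \left(-58744\right) 14 = -822416$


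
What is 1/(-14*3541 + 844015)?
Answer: 1/794441 ≈ 1.2587e-6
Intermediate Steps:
1/(-14*3541 + 844015) = 1/(-49574 + 844015) = 1/794441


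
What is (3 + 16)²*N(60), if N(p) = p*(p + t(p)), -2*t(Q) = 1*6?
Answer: 1234620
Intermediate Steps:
t(Q) = -3 (t(Q) = -6/2 = -½*6 = -3)
N(p) = p*(-3 + p) (N(p) = p*(p - 3) = p*(-3 + p))
(3 + 16)²*N(60) = (3 + 16)²*(60*(-3 + 60)) = 19²*(60*57) = 361*3420 = 1234620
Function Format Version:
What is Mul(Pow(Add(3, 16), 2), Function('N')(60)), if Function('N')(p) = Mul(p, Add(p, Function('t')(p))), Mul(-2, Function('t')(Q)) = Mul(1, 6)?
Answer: 1234620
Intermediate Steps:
Function('t')(Q) = -3 (Function('t')(Q) = Mul(Rational(-1, 2), Mul(1, 6)) = Mul(Rational(-1, 2), 6) = -3)
Function('N')(p) = Mul(p, Add(-3, p)) (Function('N')(p) = Mul(p, Add(p, -3)) = Mul(p, Add(-3, p)))
Mul(Pow(Add(3, 16), 2), Function('N')(60)) = Mul(Pow(Add(3, 16), 2), Mul(60, Add(-3, 60))) = Mul(Pow(19, 2), Mul(60, 57)) = Mul(361, 3420) = 1234620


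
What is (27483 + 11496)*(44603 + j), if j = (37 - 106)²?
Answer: 1924159356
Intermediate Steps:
j = 4761 (j = (-69)² = 4761)
(27483 + 11496)*(44603 + j) = (27483 + 11496)*(44603 + 4761) = 38979*49364 = 1924159356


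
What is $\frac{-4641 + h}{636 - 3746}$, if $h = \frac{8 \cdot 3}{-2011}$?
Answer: $\frac{1866615}{1250842} \approx 1.4923$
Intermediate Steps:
$h = - \frac{24}{2011}$ ($h = 24 \left(- \frac{1}{2011}\right) = - \frac{24}{2011} \approx -0.011934$)
$\frac{-4641 + h}{636 - 3746} = \frac{-4641 - \frac{24}{2011}}{636 - 3746} = - \frac{9333075}{2011 \left(-3110\right)} = \left(- \frac{9333075}{2011}\right) \left(- \frac{1}{3110}\right) = \frac{1866615}{1250842}$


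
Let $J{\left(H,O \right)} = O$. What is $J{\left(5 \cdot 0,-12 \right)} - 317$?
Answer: $-329$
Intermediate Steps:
$J{\left(5 \cdot 0,-12 \right)} - 317 = -12 - 317 = -329$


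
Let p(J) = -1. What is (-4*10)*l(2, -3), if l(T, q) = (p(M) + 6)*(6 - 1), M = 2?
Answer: -1000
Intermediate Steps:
l(T, q) = 25 (l(T, q) = (-1 + 6)*(6 - 1) = 5*5 = 25)
(-4*10)*l(2, -3) = -4*10*25 = -40*25 = -1000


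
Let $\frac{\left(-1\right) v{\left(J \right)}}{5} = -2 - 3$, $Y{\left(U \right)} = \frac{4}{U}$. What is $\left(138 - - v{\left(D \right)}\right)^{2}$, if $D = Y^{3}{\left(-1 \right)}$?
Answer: $26569$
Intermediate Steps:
$D = -64$ ($D = \left(\frac{4}{-1}\right)^{3} = \left(4 \left(-1\right)\right)^{3} = \left(-4\right)^{3} = -64$)
$v{\left(J \right)} = 25$ ($v{\left(J \right)} = - 5 \left(-2 - 3\right) = \left(-5\right) \left(-5\right) = 25$)
$\left(138 - - v{\left(D \right)}\right)^{2} = \left(138 + \left(\left(-6\right) 0 + 25\right)\right)^{2} = \left(138 + \left(0 + 25\right)\right)^{2} = \left(138 + 25\right)^{2} = 163^{2} = 26569$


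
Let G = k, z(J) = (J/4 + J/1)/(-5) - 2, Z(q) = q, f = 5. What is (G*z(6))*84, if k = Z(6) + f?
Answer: -3234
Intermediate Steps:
z(J) = -2 - J/4 (z(J) = (J*(¼) + J*1)*(-⅕) - 2 = (J/4 + J)*(-⅕) - 2 = (5*J/4)*(-⅕) - 2 = -J/4 - 2 = -2 - J/4)
k = 11 (k = 6 + 5 = 11)
G = 11
(G*z(6))*84 = (11*(-2 - ¼*6))*84 = (11*(-2 - 3/2))*84 = (11*(-7/2))*84 = -77/2*84 = -3234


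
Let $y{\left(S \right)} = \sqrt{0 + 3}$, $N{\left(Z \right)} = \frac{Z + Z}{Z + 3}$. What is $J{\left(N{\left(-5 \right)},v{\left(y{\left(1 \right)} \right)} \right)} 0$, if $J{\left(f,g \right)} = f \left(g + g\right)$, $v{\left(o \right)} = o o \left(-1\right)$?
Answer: $0$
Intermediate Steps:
$N{\left(Z \right)} = \frac{2 Z}{3 + Z}$
$y{\left(S \right)} = \sqrt{3}$
$v{\left(o \right)} = - o^{2}$ ($v{\left(o \right)} = o^{2} \left(-1\right) = - o^{2}$)
$J{\left(f,g \right)} = 2 f g$ ($J{\left(f,g \right)} = f 2 g = 2 f g$)
$J{\left(N{\left(-5 \right)},v{\left(y{\left(1 \right)} \right)} \right)} 0 = 2 \cdot 2 \left(-5\right) \frac{1}{3 - 5} \left(- \left(\sqrt{3}\right)^{2}\right) 0 = 2 \cdot 2 \left(-5\right) \frac{1}{-2} \left(\left(-1\right) 3\right) 0 = 2 \cdot 2 \left(-5\right) \left(- \frac{1}{2}\right) \left(-3\right) 0 = 2 \cdot 5 \left(-3\right) 0 = \left(-30\right) 0 = 0$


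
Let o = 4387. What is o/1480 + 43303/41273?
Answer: 245153091/61084040 ≈ 4.0134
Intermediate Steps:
o/1480 + 43303/41273 = 4387/1480 + 43303/41273 = 245153091/61084040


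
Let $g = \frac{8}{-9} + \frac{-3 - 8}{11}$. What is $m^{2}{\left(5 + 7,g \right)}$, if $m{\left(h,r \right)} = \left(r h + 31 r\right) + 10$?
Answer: $\frac{410881}{81} \approx 5072.6$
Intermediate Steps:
$g = - \frac{17}{9}$ ($g = 8 \left(- \frac{1}{9}\right) + \left(-3 - 8\right) \frac{1}{11} = - \frac{8}{9} - 1 = - \frac{17}{9} \approx -1.8889$)
$m{\left(h,r \right)} = 10 + 31 r + h r$ ($m{\left(h,r \right)} = \left(h r + 31 r\right) + 10 = \left(31 r + h r\right) + 10 = 10 + 31 r + h r$)
$m^{2}{\left(5 + 7,g \right)} = \left(10 + 31 \left(- \frac{17}{9}\right) + \left(5 + 7\right) \left(- \frac{17}{9}\right)\right)^{2} = \left(10 - \frac{527}{9} + 12 \left(- \frac{17}{9}\right)\right)^{2} = \left(10 - \frac{527}{9} - \frac{68}{3}\right)^{2} = \left(- \frac{641}{9}\right)^{2} = \frac{410881}{81}$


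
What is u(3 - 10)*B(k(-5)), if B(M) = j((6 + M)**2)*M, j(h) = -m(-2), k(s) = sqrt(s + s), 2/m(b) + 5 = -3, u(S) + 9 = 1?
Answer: -2*I*sqrt(10) ≈ -6.3246*I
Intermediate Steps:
u(S) = -8 (u(S) = -9 + 1 = -8)
m(b) = -1/4 (m(b) = 2/(-5 - 3) = 2/(-8) = 2*(-1/8) = -1/4)
k(s) = sqrt(2)*sqrt(s) (k(s) = sqrt(2*s) = sqrt(2)*sqrt(s))
j(h) = 1/4 (j(h) = -1*(-1/4) = 1/4)
B(M) = M/4
u(3 - 10)*B(k(-5)) = -2*sqrt(2)*sqrt(-5) = -2*sqrt(2)*(I*sqrt(5)) = -2*I*sqrt(10)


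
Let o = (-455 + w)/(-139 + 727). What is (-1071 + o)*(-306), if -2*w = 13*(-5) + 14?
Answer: 64278105/196 ≈ 3.2795e+5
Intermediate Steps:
w = 51/2 (w = -(13*(-5) + 14)/2 = -(-65 + 14)/2 = -½*(-51) = 51/2 ≈ 25.500)
o = -859/1176 (o = (-455 + 51/2)/(-139 + 727) = -859/2/588 = -859/2*1/588 = -859/1176 ≈ -0.73044)
(-1071 + o)*(-306) = (-1071 - 859/1176)*(-306) = -1260355/1176*(-306) = 64278105/196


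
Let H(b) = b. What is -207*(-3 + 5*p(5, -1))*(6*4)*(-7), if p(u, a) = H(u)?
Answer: 765072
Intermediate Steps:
p(u, a) = u
-207*(-3 + 5*p(5, -1))*(6*4)*(-7) = -207*(-3 + 5*5)*(6*4)*(-7) = -207*(-3 + 25)*24*(-7) = -4554*(-168) = -207*(-3696) = 765072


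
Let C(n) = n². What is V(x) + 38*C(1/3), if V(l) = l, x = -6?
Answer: -16/9 ≈ -1.7778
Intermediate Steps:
V(x) + 38*C(1/3) = -6 + 38*(1/3)² = -6 + 38*(⅓)² = -6 + 38*(⅑) = -6 + 38/9 = -16/9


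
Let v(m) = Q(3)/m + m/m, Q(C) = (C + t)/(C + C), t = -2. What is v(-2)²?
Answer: 121/144 ≈ 0.84028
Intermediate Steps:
Q(C) = (-2 + C)/(2*C) (Q(C) = (C - 2)/(C + C) = (-2 + C)/((2*C)) = (-2 + C)*(1/(2*C)) = (-2 + C)/(2*C))
v(m) = 1 + 1/(6*m) (v(m) = ((½)*(-2 + 3)/3)/m + m/m = ((½)*(⅓)*1)/m + 1 = 1/(6*m) + 1 = 1 + 1/(6*m))
v(-2)² = ((⅙ - 2)/(-2))² = (-½*(-11/6))² = (11/12)² = 121/144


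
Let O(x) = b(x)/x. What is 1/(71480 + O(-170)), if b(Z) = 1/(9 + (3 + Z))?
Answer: 26860/1919952801 ≈ 1.3990e-5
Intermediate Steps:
b(Z) = 1/(12 + Z)
O(x) = 1/(x*(12 + x)) (O(x) = 1/((12 + x)*x) = 1/(x*(12 + x)))
1/(71480 + O(-170)) = 1/(71480 + 1/((-170)*(12 - 170))) = 1/(71480 - 1/170/(-158)) = 1/(71480 - 1/170*(-1/158)) = 1/(71480 + 1/26860) = 1/(1919952801/26860) = 26860/1919952801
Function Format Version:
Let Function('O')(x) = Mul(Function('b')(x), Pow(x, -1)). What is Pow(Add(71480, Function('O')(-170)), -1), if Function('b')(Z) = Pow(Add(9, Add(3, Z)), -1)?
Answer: Rational(26860, 1919952801) ≈ 1.3990e-5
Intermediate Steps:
Function('b')(Z) = Pow(Add(12, Z), -1)
Function('O')(x) = Mul(Pow(x, -1), Pow(Add(12, x), -1)) (Function('O')(x) = Mul(Pow(Add(12, x), -1), Pow(x, -1)) = Mul(Pow(x, -1), Pow(Add(12, x), -1)))
Pow(Add(71480, Function('O')(-170)), -1) = Pow(Add(71480, Mul(Pow(-170, -1), Pow(Add(12, -170), -1))), -1) = Pow(Add(71480, Mul(Rational(-1, 170), Pow(-158, -1))), -1) = Pow(Add(71480, Mul(Rational(-1, 170), Rational(-1, 158))), -1) = Pow(Add(71480, Rational(1, 26860)), -1) = Pow(Rational(1919952801, 26860), -1) = Rational(26860, 1919952801)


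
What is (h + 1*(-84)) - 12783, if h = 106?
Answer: -12761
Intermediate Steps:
(h + 1*(-84)) - 12783 = (106 + 1*(-84)) - 12783 = (106 - 84) - 12783 = 22 - 12783 = -12761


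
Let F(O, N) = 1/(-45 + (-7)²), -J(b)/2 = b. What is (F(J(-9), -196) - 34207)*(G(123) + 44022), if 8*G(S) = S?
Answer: -48204015273/32 ≈ -1.5064e+9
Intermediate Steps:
G(S) = S/8
J(b) = -2*b
F(O, N) = ¼ (F(O, N) = 1/(-45 + 49) = 1/4 = ¼)
(F(J(-9), -196) - 34207)*(G(123) + 44022) = (¼ - 34207)*((⅛)*123 + 44022) = -136827*(123/8 + 44022)/4 = -136827/4*352299/8 = -48204015273/32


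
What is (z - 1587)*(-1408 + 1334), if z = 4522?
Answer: -217190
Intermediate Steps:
(z - 1587)*(-1408 + 1334) = (4522 - 1587)*(-1408 + 1334) = 2935*(-74) = -217190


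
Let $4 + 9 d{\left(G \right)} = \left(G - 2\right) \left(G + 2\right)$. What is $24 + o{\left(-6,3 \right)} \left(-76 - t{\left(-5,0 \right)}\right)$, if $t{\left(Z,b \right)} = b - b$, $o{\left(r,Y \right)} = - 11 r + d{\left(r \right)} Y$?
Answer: $- \frac{17104}{3} \approx -5701.3$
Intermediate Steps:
$d{\left(G \right)} = - \frac{4}{9} + \frac{\left(-2 + G\right) \left(2 + G\right)}{9}$ ($d{\left(G \right)} = - \frac{4}{9} + \frac{\left(G - 2\right) \left(G + 2\right)}{9} = - \frac{4}{9} + \frac{\left(-2 + G\right) \left(2 + G\right)}{9}$)
$o{\left(r,Y \right)} = - 11 r + Y \left(- \frac{8}{9} + \frac{r^{2}}{9}\right)$ ($o{\left(r,Y \right)} = - 11 r + \left(- \frac{8}{9} + \frac{r^{2}}{9}\right) Y = - 11 r + Y \left(- \frac{8}{9} + \frac{r^{2}}{9}\right)$)
$t{\left(Z,b \right)} = 0$
$24 + o{\left(-6,3 \right)} \left(-76 - t{\left(-5,0 \right)}\right) = 24 + \left(\left(-11\right) \left(-6\right) + \frac{1}{9} \cdot 3 \left(-8 + \left(-6\right)^{2}\right)\right) \left(-76 - 0\right) = 24 + \left(66 + \frac{1}{9} \cdot 3 \left(-8 + 36\right)\right) \left(-76 + 0\right) = 24 + \left(66 + \frac{1}{9} \cdot 3 \cdot 28\right) \left(-76\right) = 24 + \left(66 + \frac{28}{3}\right) \left(-76\right) = 24 + \frac{226}{3} \left(-76\right) = 24 - \frac{17176}{3} = - \frac{17104}{3}$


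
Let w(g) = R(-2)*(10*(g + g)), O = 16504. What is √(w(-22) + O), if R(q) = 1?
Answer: 8*√251 ≈ 126.74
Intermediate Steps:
w(g) = 20*g (w(g) = 1*(10*(g + g)) = 1*(10*(2*g)) = 1*(20*g) = 20*g)
√(w(-22) + O) = √(20*(-22) + 16504) = √(-440 + 16504) = √16064 = 8*√251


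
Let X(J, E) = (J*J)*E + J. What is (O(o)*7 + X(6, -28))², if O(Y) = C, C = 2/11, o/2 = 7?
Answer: 121176064/121 ≈ 1.0015e+6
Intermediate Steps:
o = 14 (o = 2*7 = 14)
C = 2/11 (C = 2*(1/11) = 2/11 ≈ 0.18182)
O(Y) = 2/11
X(J, E) = J + E*J² (X(J, E) = J²*E + J = E*J² + J = J + E*J²)
(O(o)*7 + X(6, -28))² = ((2/11)*7 + 6*(1 - 28*6))² = (14/11 + 6*(1 - 168))² = (14/11 + 6*(-167))² = (14/11 - 1002)² = (-11008/11)² = 121176064/121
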